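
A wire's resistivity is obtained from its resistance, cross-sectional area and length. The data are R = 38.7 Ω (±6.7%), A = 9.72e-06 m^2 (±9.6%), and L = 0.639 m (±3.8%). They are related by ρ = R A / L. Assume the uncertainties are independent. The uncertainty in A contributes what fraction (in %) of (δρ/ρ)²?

60.8%

(δρ/ρ)² = (1·δR/R)² + (1·δA/A)² + (-1·δL/L)²
  R term: (1×0.0670)² = 0.00449
  A term: (1×0.0960)² = 0.00922
  L term: (-1×0.0380)² = 0.00144
Total = 0.0151. Share from A = 0.00922/0.0151 = 0.608.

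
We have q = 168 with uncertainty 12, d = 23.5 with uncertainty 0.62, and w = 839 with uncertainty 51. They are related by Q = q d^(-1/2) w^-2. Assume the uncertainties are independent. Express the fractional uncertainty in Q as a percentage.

Relative error in a monomial: (δQ/Q)² = Σ (nᵢ · δxᵢ/xᵢ)².
  (1·δq/q)² = (1×0.0714)² = 0.00510;  (−½·δd/d)² = (-0.5×0.0264)² = 0.000174;  (-2·δw/w)² = (-2×0.0608)² = 0.0148
δQ/Q = √(0.0201) = 0.142

14.2%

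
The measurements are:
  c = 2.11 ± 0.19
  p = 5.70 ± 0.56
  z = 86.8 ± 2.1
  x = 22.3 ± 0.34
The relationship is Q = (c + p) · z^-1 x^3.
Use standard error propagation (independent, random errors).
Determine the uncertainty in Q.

Let u = c + p = 7.81. δu = √(δc² + δp²) = √(0.0361 + 0.314) = 0.591, so δu/u = 0.0757.
Q is then a monomial in u, z, x:
δQ/Q = √((δu/u)² + (-1·δz/z)² + (3·δx/x)²) = √(0.00573 + 0.000585 + 0.00209) = 0.0917
Q = 998, so δQ = 0.0917 × 998 = 91.5.

91.5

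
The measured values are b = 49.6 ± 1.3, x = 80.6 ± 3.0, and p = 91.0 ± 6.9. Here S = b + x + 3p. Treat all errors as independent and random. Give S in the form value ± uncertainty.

403 ± 21.0

For a sum/difference, combine absolute errors in quadrature:
  (δb)² = 1.69;  (δx)² = 9.00;  (3·δp)² = 428
δS = √(439) = 21.0
S = 403.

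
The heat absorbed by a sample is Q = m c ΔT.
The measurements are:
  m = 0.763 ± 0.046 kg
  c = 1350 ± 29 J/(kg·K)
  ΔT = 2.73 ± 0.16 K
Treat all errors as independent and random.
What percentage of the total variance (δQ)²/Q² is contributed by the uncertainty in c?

6.13%

(δQ/Q)² = (1·δm/m)² + (1·δc/c)² + (1·δΔT/ΔT)²
  m term: (1×0.0603)² = 0.00363
  c term: (1×0.0215)² = 0.000461
  ΔT term: (1×0.0586)² = 0.00343
Total = 0.00753. Share from c = 0.000461/0.00753 = 0.0613.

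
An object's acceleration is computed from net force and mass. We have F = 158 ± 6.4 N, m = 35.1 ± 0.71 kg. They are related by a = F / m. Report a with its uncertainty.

4.50 ± 0.204 m/s^2

Relative error in a monomial: (δa/a)² = Σ (nᵢ · δxᵢ/xᵢ)².
  (1·δF/F)² = (1×0.0405)² = 0.00164;  (-1·δm/m)² = (-1×0.0202)² = 0.000409
δa/a = √(0.00205) = 0.0453
a = 4.50 m/s^2, so δa = 0.0453 × 4.50 = 0.204 m/s^2.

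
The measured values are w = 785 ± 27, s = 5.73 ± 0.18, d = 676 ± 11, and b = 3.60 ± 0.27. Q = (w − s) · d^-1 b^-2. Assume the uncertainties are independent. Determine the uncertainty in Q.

Let u = w − s = 779. δu = √(δw² + δs²) = √(729 + 0.0324) = 27.0, so δu/u = 0.0346.
Q is then a monomial in u, d, b:
δQ/Q = √((δu/u)² + (-1·δd/d)² + (-2·δb/b)²) = √(0.00120 + 0.000265 + 0.0225) = 0.155
Q = 0.0889, so δQ = 0.155 × 0.0889 = 0.0138.

0.0138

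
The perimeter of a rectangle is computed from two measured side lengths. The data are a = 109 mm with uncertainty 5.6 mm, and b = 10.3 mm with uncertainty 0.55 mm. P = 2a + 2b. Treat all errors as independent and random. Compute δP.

11.3 mm

Each term contributes (cᵢ δxᵢ)² to (δP)²:
  (2·δa)² = 125;  (2·δb)² = 1.21
δP = √(127) = 11.3 mm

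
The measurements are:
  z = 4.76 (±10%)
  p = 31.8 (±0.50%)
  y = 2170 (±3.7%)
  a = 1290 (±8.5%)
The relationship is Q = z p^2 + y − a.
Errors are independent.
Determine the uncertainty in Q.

Let w = z·p^2 = 4810. δw/w = √((1·δz/z)² + (2·δp/p)²) = √(0.0100 + 0.000100) = 0.100, so δw = 484.
Q = w + y − a: δQ = √(δw² + δy² + δa²) = √(2.34e+05 + 6450 + 12000) = 502

502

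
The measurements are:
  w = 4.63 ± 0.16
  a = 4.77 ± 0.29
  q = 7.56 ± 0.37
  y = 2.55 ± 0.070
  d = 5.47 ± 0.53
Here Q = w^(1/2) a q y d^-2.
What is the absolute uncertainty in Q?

Products/powers → add relative errors in quadrature, weighted by exponent:
  (½·δw/w)² = (0.5×0.0346)² = 0.000299;  (1·δa/a)² = (1×0.0608)² = 0.00370;  (1·δq/q)² = (1×0.0489)² = 0.00240;  (1·δy/y)² = (1×0.0275)² = 0.000754;  (-2·δd/d)² = (-2×0.0969)² = 0.0376
δQ/Q = √(0.0447) = 0.211
Q = 6.61, so δQ = 0.211 × 6.61 = 1.40.

1.40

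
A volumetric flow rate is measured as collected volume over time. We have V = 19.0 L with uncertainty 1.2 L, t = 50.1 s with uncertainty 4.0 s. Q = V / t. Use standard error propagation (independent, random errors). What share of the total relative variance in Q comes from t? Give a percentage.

61.5%

(δQ/Q)² = (1·δV/V)² + (-1·δt/t)²
  V term: (1×0.0632)² = 0.00399
  t term: (-1×0.0798)² = 0.00637
Total = 0.0104. Share from t = 0.00637/0.0104 = 0.615.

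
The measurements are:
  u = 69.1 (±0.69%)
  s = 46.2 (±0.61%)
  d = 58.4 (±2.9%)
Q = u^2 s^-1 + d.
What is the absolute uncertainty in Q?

Let p = u^2·s^-1 = 103. δp/p = √((2·δu/u)² + (-1·δs/s)²) = √(0.000190 + 3.72e-05) = 0.0151, so δp = 1.56.
Q = p + d: δQ = √(δp² + δd²) = √(2.43 + 2.87) = 2.30

2.30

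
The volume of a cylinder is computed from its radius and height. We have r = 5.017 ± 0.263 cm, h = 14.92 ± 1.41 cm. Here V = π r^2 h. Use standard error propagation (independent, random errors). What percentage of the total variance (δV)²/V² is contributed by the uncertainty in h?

(δV/V)² = (2·δr/r)² + (1·δh/h)²
  r term: (2×0.0524)² = 0.0110
  h term: (1×0.0945)² = 0.00893
Total = 0.0199. Share from h = 0.00893/0.0199 = 0.448.

44.8%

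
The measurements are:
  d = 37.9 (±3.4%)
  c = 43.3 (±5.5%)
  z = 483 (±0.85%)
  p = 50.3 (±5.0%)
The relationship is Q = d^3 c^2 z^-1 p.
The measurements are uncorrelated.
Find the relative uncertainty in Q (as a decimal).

Q is a product of powers, so relative uncertainties combine in quadrature:
  (3·δd/d)² = (3×0.0340)² = 0.0104;  (2·δc/c)² = (2×0.0550)² = 0.0121;  (-1·δz/z)² = (-1×0.00850)² = 7.23e-05;  (1·δp/p)² = (1×0.0500)² = 0.00250
δQ/Q = √(0.0251) = 0.158

0.158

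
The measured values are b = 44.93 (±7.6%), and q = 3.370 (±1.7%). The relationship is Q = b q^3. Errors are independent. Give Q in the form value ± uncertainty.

1720 ± 157

Products/powers → add relative errors in quadrature, weighted by exponent:
  (1·δb/b)² = (1×0.0760)² = 0.00578;  (3·δq/q)² = (3×0.0170)² = 0.00260
δQ/Q = √(0.00838) = 0.0915
Q = 1720, so δQ = 0.0915 × 1720 = 157.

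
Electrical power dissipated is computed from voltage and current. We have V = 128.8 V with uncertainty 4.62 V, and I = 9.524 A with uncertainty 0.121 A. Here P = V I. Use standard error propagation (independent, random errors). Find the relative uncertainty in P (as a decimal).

0.0381

P is a product of powers, so relative uncertainties combine in quadrature:
  (1·δV/V)² = (1×0.0359)² = 0.00129;  (1·δI/I)² = (1×0.0127)² = 0.000161
δP/P = √(0.00145) = 0.0381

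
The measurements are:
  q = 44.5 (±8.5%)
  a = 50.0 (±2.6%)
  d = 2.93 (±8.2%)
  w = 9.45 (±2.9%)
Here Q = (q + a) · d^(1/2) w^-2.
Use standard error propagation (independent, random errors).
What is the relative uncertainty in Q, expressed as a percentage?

8.27%

Let u = q + a = 94.5. δu = √(δq² + δa²) = √(14.3 + 1.69) = 4.00, so δu/u = 0.0423.
Q is then a monomial in u, d, w:
δQ/Q = √((δu/u)² + (½·δd/d)² + (-2·δw/w)²) = √(0.00179 + 0.00168 + 0.00336) = 0.0827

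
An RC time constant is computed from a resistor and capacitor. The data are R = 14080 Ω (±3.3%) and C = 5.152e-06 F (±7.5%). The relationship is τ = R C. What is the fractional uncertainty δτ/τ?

τ is a product of powers, so relative uncertainties combine in quadrature:
  (1·δR/R)² = (1×0.0330)² = 0.00109;  (1·δC/C)² = (1×0.0750)² = 0.00562
δτ/τ = √(0.00671) = 0.0819

0.0819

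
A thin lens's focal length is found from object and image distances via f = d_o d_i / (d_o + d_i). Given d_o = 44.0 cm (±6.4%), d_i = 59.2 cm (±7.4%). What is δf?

1.22 cm

∂f/∂d_o = (d_i/(d_o+d_i))² = 0.329;  ∂f/∂d_i = (d_o/(d_o+d_i))² = 0.182
δf = √((∂f/∂d_o · δd_o)² + (∂f/∂d_i · δd_i)²) = √(0.859 + 0.634) = 1.22 cm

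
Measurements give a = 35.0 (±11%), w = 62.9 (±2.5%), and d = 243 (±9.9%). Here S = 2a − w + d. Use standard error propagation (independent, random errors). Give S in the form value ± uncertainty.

250 ± 25.3

For a sum/difference, combine absolute errors in quadrature:
  (2·δa)² = 59.3;  (δw)² = 2.47;  (δd)² = 579
δS = √(641) = 25.3
S = 250.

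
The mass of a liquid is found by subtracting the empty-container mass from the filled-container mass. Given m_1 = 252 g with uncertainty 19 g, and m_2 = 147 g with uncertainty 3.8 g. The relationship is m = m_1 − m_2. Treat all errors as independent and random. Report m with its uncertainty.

For a sum/difference, combine absolute errors in quadrature:
  (δm_1)² = 361;  (δm_2)² = 14.4
δm = √(375) = 19.4 g
m = 105 g.

105 ± 19.4 g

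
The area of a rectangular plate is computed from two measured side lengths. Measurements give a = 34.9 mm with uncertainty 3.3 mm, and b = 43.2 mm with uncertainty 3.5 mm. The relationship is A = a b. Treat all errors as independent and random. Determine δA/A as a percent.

12.5%

For a monomial A ∝ a, b, fractional errors add in quadrature:
  (1·δa/a)² = (1×0.0946)² = 0.00894;  (1·δb/b)² = (1×0.0810)² = 0.00656
δA/A = √(0.0155) = 0.125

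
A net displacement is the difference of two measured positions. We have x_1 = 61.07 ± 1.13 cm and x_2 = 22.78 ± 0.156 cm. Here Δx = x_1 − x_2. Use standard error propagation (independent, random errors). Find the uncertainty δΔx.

1.14 cm

Each term contributes (cᵢ δxᵢ)² to (δΔx)²:
  (δx_1)² = 1.28;  (δx_2)² = 0.0243
δΔx = √(1.30) = 1.14 cm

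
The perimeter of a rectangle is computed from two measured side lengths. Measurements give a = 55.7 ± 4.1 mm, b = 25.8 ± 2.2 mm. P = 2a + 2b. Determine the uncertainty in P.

Each term contributes (cᵢ δxᵢ)² to (δP)²:
  (2·δa)² = 67.2;  (2·δb)² = 19.4
δP = √(86.6) = 9.31 mm

9.31 mm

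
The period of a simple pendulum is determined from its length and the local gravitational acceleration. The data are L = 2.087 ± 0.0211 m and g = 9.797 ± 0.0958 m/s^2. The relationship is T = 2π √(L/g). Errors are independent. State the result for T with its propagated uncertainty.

Since T is a product/quotient, work with relative uncertainties:
  (½·δL/L)² = (0.5×0.0101)² = 2.56e-05;  (−½·δg/g)² = (-0.5×0.00978)² = 2.39e-05
δT/T = √(4.95e-05) = 0.00703
T = 2.900 s, so δT = 0.00703 × 2.900 = 0.0204 s.

2.900 ± 0.0204 s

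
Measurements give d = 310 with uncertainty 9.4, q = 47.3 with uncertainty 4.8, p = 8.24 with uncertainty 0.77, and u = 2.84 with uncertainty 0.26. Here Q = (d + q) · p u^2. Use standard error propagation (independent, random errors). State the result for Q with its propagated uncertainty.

23700 ± 4930

Let w = d + q = 357. δw = √(δd² + δq²) = √(88.4 + 23.0) = 10.6, so δw/w = 0.0295.
Q is then a monomial in w, p, u:
δQ/Q = √((δw/w)² + (1·δp/p)² + (2·δu/u)²) = √(0.000873 + 0.00873 + 0.0335) = 0.208
Q = 23700, so δQ = 0.208 × 23700 = 4930.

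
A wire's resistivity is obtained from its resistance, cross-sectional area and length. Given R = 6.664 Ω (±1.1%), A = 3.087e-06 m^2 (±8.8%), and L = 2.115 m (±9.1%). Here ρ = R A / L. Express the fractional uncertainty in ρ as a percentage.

ρ is a product of powers, so relative uncertainties combine in quadrature:
  (1·δR/R)² = (1×0.0110)² = 0.000121;  (1·δA/A)² = (1×0.0880)² = 0.00774;  (-1·δL/L)² = (-1×0.0910)² = 0.00828
δρ/ρ = √(0.0161) = 0.127

12.7%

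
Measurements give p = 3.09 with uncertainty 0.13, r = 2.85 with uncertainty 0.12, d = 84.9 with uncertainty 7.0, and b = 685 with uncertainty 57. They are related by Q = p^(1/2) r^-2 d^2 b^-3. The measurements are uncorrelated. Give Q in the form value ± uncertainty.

Relative error in a monomial: (δQ/Q)² = Σ (nᵢ · δxᵢ/xᵢ)².
  (½·δp/p)² = (0.5×0.0421)² = 0.000442;  (-2·δr/r)² = (-2×0.0421)² = 0.00709;  (2·δd/d)² = (2×0.0824)² = 0.0272;  (-3·δb/b)² = (-3×0.0832)² = 0.0623
δQ/Q = √(0.0970) = 0.312
Q = 4.85e-06, so δQ = 0.312 × 4.85e-06 = 1.51e-06.

(4.85 ± 1.51) × 10^-6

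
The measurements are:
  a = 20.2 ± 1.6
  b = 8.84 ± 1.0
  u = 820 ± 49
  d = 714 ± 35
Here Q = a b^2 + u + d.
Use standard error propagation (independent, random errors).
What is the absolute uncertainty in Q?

383

Let p = a·b^2 = 1580. δp/p = √((1·δa/a)² + (2·δb/b)²) = √(0.00627 + 0.0512) = 0.240, so δp = 378.
Q = p + u + d: δQ = √(δp² + δu² + δd²) = √(1.43e+05 + 2400 + 1220) = 383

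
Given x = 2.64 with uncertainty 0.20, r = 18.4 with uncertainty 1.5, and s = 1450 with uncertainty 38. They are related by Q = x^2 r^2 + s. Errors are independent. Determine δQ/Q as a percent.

Let p = x^2·r^2 = 2360. δp/p = √((2·δx/x)² + (2·δr/r)²) = √(0.0230 + 0.0266) = 0.223, so δp = 525.
Q = p + s: δQ = √(δp² + δs²) = √(2.76e+05 + 1440) = 527
Q = 3810, so δQ/Q = 527/3810 = 0.138.

13.8%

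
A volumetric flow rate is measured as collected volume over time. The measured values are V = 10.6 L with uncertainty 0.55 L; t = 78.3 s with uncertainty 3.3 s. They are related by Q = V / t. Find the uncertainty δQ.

Relative error in a monomial: (δQ/Q)² = Σ (nᵢ · δxᵢ/xᵢ)².
  (1·δV/V)² = (1×0.0519)² = 0.00269;  (-1·δt/t)² = (-1×0.0421)² = 0.00178
δQ/Q = √(0.00447) = 0.0668
Q = 0.135 L/s, so δQ = 0.0668 × 0.135 = 0.00905 L/s.

0.00905 L/s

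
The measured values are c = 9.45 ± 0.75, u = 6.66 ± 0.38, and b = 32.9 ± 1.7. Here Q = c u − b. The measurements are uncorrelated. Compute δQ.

Let p = c·u = 62.9. δp/p = √((1·δc/c)² + (1·δu/u)²) = √(0.00630 + 0.00326) = 0.0977, so δp = 6.15.
Q = p − b: δQ = √(δp² + δb²) = √(37.8 + 2.89) = 6.38

6.38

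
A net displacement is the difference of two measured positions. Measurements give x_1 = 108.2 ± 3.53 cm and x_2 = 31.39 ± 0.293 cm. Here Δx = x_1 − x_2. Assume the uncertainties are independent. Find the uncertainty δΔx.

For a sum/difference, combine absolute errors in quadrature:
  (δx_1)² = 12.5;  (δx_2)² = 0.0858
δΔx = √(12.5) = 3.54 cm

3.54 cm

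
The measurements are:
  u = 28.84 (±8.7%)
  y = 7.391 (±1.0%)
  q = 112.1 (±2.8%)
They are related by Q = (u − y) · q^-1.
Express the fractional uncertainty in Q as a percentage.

12.0%

Let w = u − y = 21.45. δw = √(δu² + δy²) = √(6.30 + 0.00546) = 2.51, so δw/w = 0.117.
Q is then a monomial in w, q:
δQ/Q = √((δw/w)² + (-1·δq/q)²) = √(0.0137 + 0.000784) = 0.120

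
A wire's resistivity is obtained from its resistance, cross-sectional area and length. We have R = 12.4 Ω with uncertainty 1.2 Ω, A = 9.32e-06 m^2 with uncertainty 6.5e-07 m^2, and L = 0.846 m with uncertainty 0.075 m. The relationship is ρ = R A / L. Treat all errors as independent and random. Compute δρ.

For a monomial ρ ∝ R, A, L^-1, fractional errors add in quadrature:
  (1·δR/R)² = (1×0.0968)² = 0.00937;  (1·δA/A)² = (1×0.0697)² = 0.00486;  (-1·δL/L)² = (-1×0.0887)² = 0.00786
δρ/ρ = √(0.0221) = 0.149
ρ = 0.000137 Ω·m, so δρ = 0.149 × 0.000137 = 2.03e-05 Ω·m.

2.03e-05 Ω·m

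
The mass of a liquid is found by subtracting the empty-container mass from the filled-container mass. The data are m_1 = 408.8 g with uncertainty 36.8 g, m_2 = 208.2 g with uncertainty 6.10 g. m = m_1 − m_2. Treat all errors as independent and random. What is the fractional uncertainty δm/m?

For a sum/difference, combine absolute errors in quadrature:
  (δm_1)² = 1350;  (δm_2)² = 37.2
δm = √(1390) = 37.3 g
m = 200.6 g, so δm/m = 37.3/200.6 = 0.186.

0.186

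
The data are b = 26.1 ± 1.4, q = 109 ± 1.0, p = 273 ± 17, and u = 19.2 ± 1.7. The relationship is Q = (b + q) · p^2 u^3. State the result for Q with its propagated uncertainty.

Let w = b + q = 135. δw = √(δb² + δq²) = √(1.96 + 1.00) = 1.72, so δw/w = 0.0127.
Q is then a monomial in w, p, u:
δQ/Q = √((δw/w)² + (2·δp/p)² + (3·δu/u)²) = √(0.000162 + 0.0155 + 0.0706) = 0.294
Q = 7.13e+10, so δQ = 0.294 × 7.13e+10 = 2.09e+10.

(7.13 ± 2.09) × 10^10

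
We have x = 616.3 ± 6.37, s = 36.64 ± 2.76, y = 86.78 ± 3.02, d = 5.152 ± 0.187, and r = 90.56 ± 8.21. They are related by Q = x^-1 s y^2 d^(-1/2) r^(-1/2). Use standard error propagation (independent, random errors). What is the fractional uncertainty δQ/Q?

Relative error in a monomial: (δQ/Q)² = Σ (nᵢ · δxᵢ/xᵢ)².
  (-1·δx/x)² = (-1×0.0103)² = 0.000107;  (1·δs/s)² = (1×0.0753)² = 0.00567;  (2·δy/y)² = (2×0.0348)² = 0.00484;  (−½·δd/d)² = (-0.5×0.0363)² = 0.000329;  (−½·δr/r)² = (-0.5×0.0907)² = 0.00205
δQ/Q = √(0.0130) = 0.114

0.114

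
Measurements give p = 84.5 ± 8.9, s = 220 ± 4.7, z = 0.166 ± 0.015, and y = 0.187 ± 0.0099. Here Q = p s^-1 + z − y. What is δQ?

0.0450

Let w = p·s^-1 = 0.384. δw/w = √((1·δp/p)² + (-1·δs/s)²) = √(0.0111 + 0.000456) = 0.107, so δw = 0.0413.
Q = w + z − y: δQ = √(δw² + δz² + δy²) = √(0.00170 + 0.000225 + 9.8e-05) = 0.0450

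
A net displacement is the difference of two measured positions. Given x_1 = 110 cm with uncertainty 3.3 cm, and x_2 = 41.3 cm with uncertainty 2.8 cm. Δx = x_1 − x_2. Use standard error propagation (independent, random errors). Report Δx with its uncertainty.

68.7 ± 4.33 cm

Sums and differences: (δΔx)² = Σ (cᵢ δxᵢ)².
  (δx_1)² = 10.9;  (δx_2)² = 7.84
δΔx = √(18.7) = 4.33 cm
Δx = 68.7 cm.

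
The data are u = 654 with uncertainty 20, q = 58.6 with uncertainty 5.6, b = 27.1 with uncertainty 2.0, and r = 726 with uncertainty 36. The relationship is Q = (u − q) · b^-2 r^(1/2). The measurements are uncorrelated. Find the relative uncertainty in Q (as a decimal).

0.154

Let w = u − q = 595. δw = √(δu² + δq²) = √(400 + 31.4) = 20.8, so δw/w = 0.0349.
Q is then a monomial in w, b, r:
δQ/Q = √((δw/w)² + (-2·δb/b)² + (½·δr/r)²) = √(0.00122 + 0.0218 + 0.000615) = 0.154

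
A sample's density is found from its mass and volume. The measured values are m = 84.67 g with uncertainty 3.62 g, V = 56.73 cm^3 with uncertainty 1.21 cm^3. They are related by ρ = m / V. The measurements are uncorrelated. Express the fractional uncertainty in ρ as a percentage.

Relative error in a monomial: (δρ/ρ)² = Σ (nᵢ · δxᵢ/xᵢ)².
  (1·δm/m)² = (1×0.0428)² = 0.00183;  (-1·δV/V)² = (-1×0.0213)² = 0.000455
δρ/ρ = √(0.00228) = 0.0478

4.78%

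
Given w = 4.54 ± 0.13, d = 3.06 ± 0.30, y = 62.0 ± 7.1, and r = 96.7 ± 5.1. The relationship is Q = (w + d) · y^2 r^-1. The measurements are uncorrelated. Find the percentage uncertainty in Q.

Let u = w + d = 7.60. δu = √(δw² + δd²) = √(0.0169 + 0.0900) = 0.327, so δu/u = 0.0430.
Q is then a monomial in u, y, r:
δQ/Q = √((δu/u)² + (2·δy/y)² + (-1·δr/r)²) = √(0.00185 + 0.0525 + 0.00278) = 0.239

23.9%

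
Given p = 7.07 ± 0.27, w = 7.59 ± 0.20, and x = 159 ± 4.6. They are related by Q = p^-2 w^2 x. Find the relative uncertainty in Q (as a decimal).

0.0972

Q is a product of powers, so relative uncertainties combine in quadrature:
  (-2·δp/p)² = (-2×0.0382)² = 0.00583;  (2·δw/w)² = (2×0.0264)² = 0.00278;  (1·δx/x)² = (1×0.0289)² = 0.000837
δQ/Q = √(0.00945) = 0.0972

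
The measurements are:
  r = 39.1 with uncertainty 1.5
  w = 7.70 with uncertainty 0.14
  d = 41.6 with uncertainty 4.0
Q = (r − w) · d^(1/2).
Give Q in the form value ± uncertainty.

Let u = r − w = 31.4. δu = √(δr² + δw²) = √(2.25 + 0.0196) = 1.51, so δu/u = 0.0480.
Q is then a monomial in u, d:
δQ/Q = √((δu/u)² + (½·δd/d)²) = √(0.00230 + 0.00231) = 0.0679
Q = 203, so δQ = 0.0679 × 203 = 13.8.

203 ± 13.8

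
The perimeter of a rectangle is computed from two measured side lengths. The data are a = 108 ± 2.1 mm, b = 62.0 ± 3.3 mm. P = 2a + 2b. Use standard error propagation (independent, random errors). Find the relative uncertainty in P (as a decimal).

0.0230

Each term contributes (cᵢ δxᵢ)² to (δP)²:
  (2·δa)² = 17.6;  (2·δb)² = 43.6
δP = √(61.2) = 7.82 mm
P = 340 mm, so δP/P = 7.82/340 = 0.0230.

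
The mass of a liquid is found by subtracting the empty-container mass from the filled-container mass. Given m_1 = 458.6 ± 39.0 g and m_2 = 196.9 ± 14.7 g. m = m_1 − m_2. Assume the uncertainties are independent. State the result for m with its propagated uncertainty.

261.7 ± 41.7 g

Sums and differences: (δm)² = Σ (cᵢ δxᵢ)².
  (δm_1)² = 1520;  (δm_2)² = 216
δm = √(1740) = 41.7 g
m = 261.7 g.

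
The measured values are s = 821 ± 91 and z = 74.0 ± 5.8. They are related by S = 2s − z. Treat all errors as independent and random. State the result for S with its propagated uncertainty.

Absolute uncertainties add in quadrature for a linear combination:
  (2·δs)² = 33100;  (δz)² = 33.6
δS = √(33200) = 182
S = 1570.

1570 ± 182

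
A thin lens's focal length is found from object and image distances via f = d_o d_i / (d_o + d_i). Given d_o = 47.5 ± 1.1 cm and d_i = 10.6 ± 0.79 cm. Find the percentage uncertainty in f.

∂f/∂d_o = (d_i/(d_o+d_i))² = 0.0333;  ∂f/∂d_i = (d_o/(d_o+d_i))² = 0.668
δf = √((∂f/∂d_o · δd_o)² + (∂f/∂d_i · δd_i)²) = √(0.00134 + 0.279) = 0.529 cm
f = 8.67 cm, so δf/f = 0.529/8.67 = 0.0611.

6.11%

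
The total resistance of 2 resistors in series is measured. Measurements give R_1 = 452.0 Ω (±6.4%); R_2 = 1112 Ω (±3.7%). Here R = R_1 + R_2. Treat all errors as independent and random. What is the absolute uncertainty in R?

Sums and differences: (δR)² = Σ (cᵢ δxᵢ)².
  (δR_1)² = 837;  (δR_2)² = 1690
δR = √(2530) = 50.3 Ω

50.3 Ω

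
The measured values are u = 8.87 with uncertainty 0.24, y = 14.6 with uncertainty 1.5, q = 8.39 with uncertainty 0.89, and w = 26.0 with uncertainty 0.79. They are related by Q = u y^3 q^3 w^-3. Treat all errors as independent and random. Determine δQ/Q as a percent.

Each factor contributes (exponent × relative error)² to (δQ/Q)²:
  (1·δu/u)² = (1×0.0271)² = 0.000732;  (3·δy/y)² = (3×0.103)² = 0.0950;  (3·δq/q)² = (3×0.106)² = 0.101;  (-3·δw/w)² = (-3×0.0304)² = 0.00831
δQ/Q = √(0.205) = 0.453

45.3%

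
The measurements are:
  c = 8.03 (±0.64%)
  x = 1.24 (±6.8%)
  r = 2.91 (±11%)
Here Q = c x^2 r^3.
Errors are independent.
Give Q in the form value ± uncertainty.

304 ± 109

Products/powers → add relative errors in quadrature, weighted by exponent:
  (1·δc/c)² = (1×0.00640)² = 4.1e-05;  (2·δx/x)² = (2×0.0680)² = 0.0185;  (3·δr/r)² = (3×0.110)² = 0.109
δQ/Q = √(0.127) = 0.357
Q = 304, so δQ = 0.357 × 304 = 109.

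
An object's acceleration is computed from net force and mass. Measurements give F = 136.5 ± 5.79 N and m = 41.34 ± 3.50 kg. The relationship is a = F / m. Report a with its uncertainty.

Each factor contributes (exponent × relative error)² to (δa/a)²:
  (1·δF/F)² = (1×0.0424)² = 0.00180;  (-1·δm/m)² = (-1×0.0847)² = 0.00717
δa/a = √(0.00897) = 0.0947
a = 3.302 m/s^2, so δa = 0.0947 × 3.302 = 0.313 m/s^2.

3.302 ± 0.313 m/s^2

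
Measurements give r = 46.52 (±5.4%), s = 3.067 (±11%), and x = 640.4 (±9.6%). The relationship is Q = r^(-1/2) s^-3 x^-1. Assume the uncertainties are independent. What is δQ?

Products/powers → add relative errors in quadrature, weighted by exponent:
  (−½·δr/r)² = (-0.5×0.0540)² = 0.000729;  (-3·δs/s)² = (-3×0.110)² = 0.109;  (-1·δx/x)² = (-1×0.0960)² = 0.00922
δQ/Q = √(0.119) = 0.345
Q = 7.936e-06, so δQ = 0.345 × 7.936e-06 = 2.74e-06.

2.74e-06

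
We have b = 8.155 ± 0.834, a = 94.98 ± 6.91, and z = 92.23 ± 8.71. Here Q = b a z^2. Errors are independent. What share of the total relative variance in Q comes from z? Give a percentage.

69.4%

(δQ/Q)² = (1·δb/b)² + (1·δa/a)² + (2·δz/z)²
  b term: (1×0.102)² = 0.0105
  a term: (1×0.0728)² = 0.00529
  z term: (2×0.0944)² = 0.0357
Total = 0.0514. Share from z = 0.0357/0.0514 = 0.694.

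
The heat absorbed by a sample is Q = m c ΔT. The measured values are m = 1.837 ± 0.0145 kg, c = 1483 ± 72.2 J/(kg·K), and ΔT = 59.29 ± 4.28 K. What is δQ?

Products/powers → add relative errors in quadrature, weighted by exponent:
  (1·δm/m)² = (1×0.00789)² = 6.23e-05;  (1·δc/c)² = (1×0.0487)² = 0.00237;  (1·δΔT/ΔT)² = (1×0.0722)² = 0.00521
δQ/Q = √(0.00764) = 0.0874
Q = 161500 J, so δQ = 0.0874 × 161500 = 14100 J.

14100 J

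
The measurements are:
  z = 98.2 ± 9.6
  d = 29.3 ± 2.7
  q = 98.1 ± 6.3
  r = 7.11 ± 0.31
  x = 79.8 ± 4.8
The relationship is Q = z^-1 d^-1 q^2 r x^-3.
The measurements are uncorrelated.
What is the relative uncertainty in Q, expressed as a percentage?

26.3%

Relative error in a monomial: (δQ/Q)² = Σ (nᵢ · δxᵢ/xᵢ)².
  (-1·δz/z)² = (-1×0.0978)² = 0.00956;  (-1·δd/d)² = (-1×0.0922)² = 0.00849;  (2·δq/q)² = (2×0.0642)² = 0.0165;  (1·δr/r)² = (1×0.0436)² = 0.00190;  (-3·δx/x)² = (-3×0.0602)² = 0.0326
δQ/Q = √(0.0690) = 0.263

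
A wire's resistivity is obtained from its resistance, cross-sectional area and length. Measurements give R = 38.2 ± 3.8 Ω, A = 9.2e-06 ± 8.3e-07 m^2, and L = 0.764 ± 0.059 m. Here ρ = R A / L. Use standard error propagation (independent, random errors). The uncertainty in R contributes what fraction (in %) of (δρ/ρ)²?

41.2%

(δρ/ρ)² = (1·δR/R)² + (1·δA/A)² + (-1·δL/L)²
  R term: (1×0.0995)² = 0.00990
  A term: (1×0.0902)² = 0.00814
  L term: (-1×0.0772)² = 0.00596
Total = 0.0240. Share from R = 0.00990/0.0240 = 0.412.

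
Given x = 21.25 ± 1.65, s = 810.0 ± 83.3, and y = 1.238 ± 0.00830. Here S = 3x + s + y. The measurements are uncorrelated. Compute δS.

S is a linear combination, so absolute uncertainties add in quadrature:
  (3·δx)² = 24.5;  (δs)² = 6940;  (δy)² = 6.89e-05
δS = √(6960) = 83.4

83.4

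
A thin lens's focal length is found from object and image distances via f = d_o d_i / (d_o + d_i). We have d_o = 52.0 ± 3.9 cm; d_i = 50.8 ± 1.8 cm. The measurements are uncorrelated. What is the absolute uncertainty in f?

∂f/∂d_o = (d_i/(d_o+d_i))² = 0.244;  ∂f/∂d_i = (d_o/(d_o+d_i))² = 0.256
δf = √((∂f/∂d_o · δd_o)² + (∂f/∂d_i · δd_i)²) = √(0.907 + 0.212) = 1.06 cm

1.06 cm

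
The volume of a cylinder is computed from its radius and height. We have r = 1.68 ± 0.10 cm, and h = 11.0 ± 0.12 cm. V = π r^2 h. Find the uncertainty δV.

Relative error in a monomial: (δV/V)² = Σ (nᵢ · δxᵢ/xᵢ)².
  (2·δr/r)² = (2×0.0595)² = 0.0142;  (1·δh/h)² = (1×0.0109)² = 0.000119
δV/V = √(0.0143) = 0.120
V = 97.5 cm^3, so δV = 0.120 × 97.5 = 11.7 cm^3.

11.7 cm^3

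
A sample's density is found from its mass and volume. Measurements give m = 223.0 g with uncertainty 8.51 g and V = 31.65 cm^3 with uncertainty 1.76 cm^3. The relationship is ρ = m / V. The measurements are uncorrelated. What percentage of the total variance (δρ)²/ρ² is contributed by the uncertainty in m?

(δρ/ρ)² = (1·δm/m)² + (-1·δV/V)²
  m term: (1×0.0382)² = 0.00146
  V term: (-1×0.0556)² = 0.00309
Total = 0.00455. Share from m = 0.00146/0.00455 = 0.320.

32.0%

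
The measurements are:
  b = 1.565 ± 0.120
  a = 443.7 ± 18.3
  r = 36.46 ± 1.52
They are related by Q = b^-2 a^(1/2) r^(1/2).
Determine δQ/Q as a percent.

15.6%

For a monomial Q ∝ b^-2, a^(1/2), r^(1/2), fractional errors add in quadrature:
  (-2·δb/b)² = (-2×0.0767)² = 0.0235;  (½·δa/a)² = (0.5×0.0412)² = 0.000425;  (½·δr/r)² = (0.5×0.0417)² = 0.000435
δQ/Q = √(0.0244) = 0.156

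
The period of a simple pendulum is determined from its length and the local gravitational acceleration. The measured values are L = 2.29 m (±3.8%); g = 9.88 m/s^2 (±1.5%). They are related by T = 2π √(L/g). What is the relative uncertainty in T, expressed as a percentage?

2.04%

Relative error in a monomial: (δT/T)² = Σ (nᵢ · δxᵢ/xᵢ)².
  (½·δL/L)² = (0.5×0.0380)² = 0.000361;  (−½·δg/g)² = (-0.5×0.0150)² = 5.62e-05
δT/T = √(0.000417) = 0.0204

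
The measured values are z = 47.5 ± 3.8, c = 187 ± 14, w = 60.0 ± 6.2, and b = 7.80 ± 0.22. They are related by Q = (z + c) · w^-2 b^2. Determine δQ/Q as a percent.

Let u = z + c = 234. δu = √(δz² + δc²) = √(14.4 + 196) = 14.5, so δu/u = 0.0619.
Q is then a monomial in u, w, b:
δQ/Q = √((δu/u)² + (-2·δw/w)² + (2·δb/b)²) = √(0.00383 + 0.0427 + 0.00318) = 0.223

22.3%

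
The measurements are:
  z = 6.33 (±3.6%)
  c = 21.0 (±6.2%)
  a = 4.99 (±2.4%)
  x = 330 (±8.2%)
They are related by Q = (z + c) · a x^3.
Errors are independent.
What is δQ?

1.23e+09

Let u = z + c = 27.3. δu = √(δz² + δc²) = √(0.0519 + 1.70) = 1.32, so δu/u = 0.0484.
Q is then a monomial in u, a, x:
δQ/Q = √((δu/u)² + (1·δa/a)² + (3·δx/x)²) = √(0.00234 + 0.000576 + 0.0605) = 0.252
Q = 4.9e+09, so δQ = 0.252 × 4.9e+09 = 1.23e+09.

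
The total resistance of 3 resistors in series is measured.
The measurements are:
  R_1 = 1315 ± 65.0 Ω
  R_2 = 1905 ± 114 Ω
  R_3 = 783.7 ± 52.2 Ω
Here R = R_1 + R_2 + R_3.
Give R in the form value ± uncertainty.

4004 ± 141 Ω

Each term contributes (cᵢ δxᵢ)² to (δR)²:
  (δR_1)² = 4220;  (δR_2)² = 13000;  (δR_3)² = 2720
δR = √(19900) = 141 Ω
R = 4004 Ω.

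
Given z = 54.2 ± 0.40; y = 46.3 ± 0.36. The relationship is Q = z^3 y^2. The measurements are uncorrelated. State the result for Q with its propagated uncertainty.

Products/powers → add relative errors in quadrature, weighted by exponent:
  (3·δz/z)² = (3×0.00738)² = 0.000490;  (2·δy/y)² = (2×0.00778)² = 0.000242
δQ/Q = √(0.000732) = 0.0271
Q = 3.41e+08, so δQ = 0.0271 × 3.41e+08 = 9.23e+06.

(3.41 ± 0.0923) × 10^8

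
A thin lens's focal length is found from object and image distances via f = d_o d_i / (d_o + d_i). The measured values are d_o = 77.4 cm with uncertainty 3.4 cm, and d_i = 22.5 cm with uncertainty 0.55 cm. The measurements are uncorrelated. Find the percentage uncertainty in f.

∂f/∂d_o = (d_i/(d_o+d_i))² = 0.0507;  ∂f/∂d_i = (d_o/(d_o+d_i))² = 0.600
δf = √((∂f/∂d_o · δd_o)² + (∂f/∂d_i · δd_i)²) = √(0.0297 + 0.109) = 0.372 cm
f = 17.4 cm, so δf/f = 0.372/17.4 = 0.0214.

2.14%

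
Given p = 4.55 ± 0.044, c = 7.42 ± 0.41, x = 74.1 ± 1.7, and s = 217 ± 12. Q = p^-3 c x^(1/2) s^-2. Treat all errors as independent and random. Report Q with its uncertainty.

(1.44 ± 0.184) × 10^-5

Q is a product of powers, so relative uncertainties combine in quadrature:
  (-3·δp/p)² = (-3×0.00967)² = 0.000842;  (1·δc/c)² = (1×0.0553)² = 0.00305;  (½·δx/x)² = (0.5×0.0229)² = 0.000132;  (-2·δs/s)² = (-2×0.0553)² = 0.0122
δQ/Q = √(0.0163) = 0.128
Q = 1.44e-05, so δQ = 0.128 × 1.44e-05 = 1.84e-06.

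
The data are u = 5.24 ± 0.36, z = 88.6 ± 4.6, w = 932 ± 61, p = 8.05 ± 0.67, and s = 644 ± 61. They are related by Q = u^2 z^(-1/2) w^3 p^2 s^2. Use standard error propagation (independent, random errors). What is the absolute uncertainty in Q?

2.21e+16

For a monomial Q ∝ u^2, z^(-1/2), w^3, p^2, s^2, fractional errors add in quadrature:
  (2·δu/u)² = (2×0.0687)² = 0.0189;  (−½·δz/z)² = (-0.5×0.0519)² = 0.000674;  (3·δw/w)² = (3×0.0655)² = 0.0386;  (2·δp/p)² = (2×0.0832)² = 0.0277;  (2·δs/s)² = (2×0.0947)² = 0.0359
δQ/Q = √(0.122) = 0.349
Q = 6.35e+16, so δQ = 0.349 × 6.35e+16 = 2.21e+16.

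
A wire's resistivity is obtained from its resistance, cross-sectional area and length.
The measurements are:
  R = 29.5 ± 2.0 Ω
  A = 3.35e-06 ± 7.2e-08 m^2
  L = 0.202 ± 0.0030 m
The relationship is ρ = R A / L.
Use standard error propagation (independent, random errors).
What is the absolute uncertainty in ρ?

3.55e-05 Ω·m

Products/powers → add relative errors in quadrature, weighted by exponent:
  (1·δR/R)² = (1×0.0678)² = 0.00460;  (1·δA/A)² = (1×0.0215)² = 0.000462;  (-1·δL/L)² = (-1×0.0149)² = 0.000221
δρ/ρ = √(0.00528) = 0.0727
ρ = 0.000489 Ω·m, so δρ = 0.0727 × 0.000489 = 3.55e-05 Ω·m.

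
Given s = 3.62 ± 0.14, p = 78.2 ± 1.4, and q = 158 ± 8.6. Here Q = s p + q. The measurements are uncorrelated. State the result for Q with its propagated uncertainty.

441 ± 14.8

Let w = s·p = 283. δw/w = √((1·δs/s)² + (1·δp/p)²) = √(0.00150 + 0.000321) = 0.0426, so δw = 12.1.
Q = w + q: δQ = √(δw² + δq²) = √(146 + 74.0) = 14.8
Q = 441.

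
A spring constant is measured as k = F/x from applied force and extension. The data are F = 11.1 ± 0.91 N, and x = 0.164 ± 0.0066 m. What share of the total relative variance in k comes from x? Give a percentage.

(δk/k)² = (1·δF/F)² + (-1·δx/x)²
  F term: (1×0.0820)² = 0.00672
  x term: (-1×0.0402)² = 0.00162
Total = 0.00834. Share from x = 0.00162/0.00834 = 0.194.

19.4%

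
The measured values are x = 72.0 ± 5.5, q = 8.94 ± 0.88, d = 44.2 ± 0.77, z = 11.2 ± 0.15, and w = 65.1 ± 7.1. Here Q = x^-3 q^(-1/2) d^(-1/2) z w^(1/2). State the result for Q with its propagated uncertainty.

For a monomial Q ∝ x^-3, q^(-1/2), d^(-1/2), z, w^(1/2), fractional errors add in quadrature:
  (-3·δx/x)² = (-3×0.0764)² = 0.0525;  (−½·δq/q)² = (-0.5×0.0984)² = 0.00242;  (−½·δd/d)² = (-0.5×0.0174)² = 7.59e-05;  (1·δz/z)² = (1×0.0134)² = 0.000179;  (½·δw/w)² = (0.5×0.109)² = 0.00297
δQ/Q = √(0.0582) = 0.241
Q = 1.22e-05, so δQ = 0.241 × 1.22e-05 = 2.94e-06.

(1.22 ± 0.294) × 10^-5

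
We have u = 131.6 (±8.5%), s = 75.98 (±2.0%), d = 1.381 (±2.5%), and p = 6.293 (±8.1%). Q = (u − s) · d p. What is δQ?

106

Let w = u − s = 55.62. δw = √(δu² + δs²) = √(125 + 2.31) = 11.3, so δw/w = 0.203.
Q is then a monomial in w, d, p:
δQ/Q = √((δw/w)² + (1·δd/d)² + (1·δp/p)²) = √(0.0412 + 0.000625 + 0.00656) = 0.220
Q = 483.4, so δQ = 0.220 × 483.4 = 106.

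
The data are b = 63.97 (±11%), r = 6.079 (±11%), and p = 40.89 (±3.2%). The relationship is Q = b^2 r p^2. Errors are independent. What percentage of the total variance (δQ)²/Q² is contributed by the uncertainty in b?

(δQ/Q)² = (2·δb/b)² + (1·δr/r)² + (2·δp/p)²
  b term: (2×0.110)² = 0.0484
  r term: (1×0.110)² = 0.0121
  p term: (2×0.0320)² = 0.00410
Total = 0.0646. Share from b = 0.0484/0.0646 = 0.749.

74.9%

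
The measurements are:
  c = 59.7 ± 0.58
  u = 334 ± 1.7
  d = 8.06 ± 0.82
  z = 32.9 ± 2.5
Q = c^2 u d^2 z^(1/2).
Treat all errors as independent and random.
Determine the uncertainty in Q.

For a monomial Q ∝ c^2, u, d^2, z^(1/2), fractional errors add in quadrature:
  (2·δc/c)² = (2×0.00972)² = 0.000378;  (1·δu/u)² = (1×0.00509)² = 2.59e-05;  (2·δd/d)² = (2×0.102)² = 0.0414;  (½·δz/z)² = (0.5×0.0760)² = 0.00144
δQ/Q = √(0.0432) = 0.208
Q = 4.44e+08, so δQ = 0.208 × 4.44e+08 = 9.22e+07.

9.22e+07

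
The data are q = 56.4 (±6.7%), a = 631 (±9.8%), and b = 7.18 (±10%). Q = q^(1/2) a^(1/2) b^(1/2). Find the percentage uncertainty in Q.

7.76%

Q is a product of powers, so relative uncertainties combine in quadrature:
  (½·δq/q)² = (0.5×0.0670)² = 0.00112;  (½·δa/a)² = (0.5×0.0980)² = 0.00240;  (½·δb/b)² = (0.5×0.100)² = 0.00250
δQ/Q = √(0.00602) = 0.0776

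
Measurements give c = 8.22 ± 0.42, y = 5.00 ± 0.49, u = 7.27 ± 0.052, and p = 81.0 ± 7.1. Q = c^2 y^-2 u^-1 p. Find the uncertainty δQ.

Since Q is a product/quotient, work with relative uncertainties:
  (2·δc/c)² = (2×0.0511)² = 0.0104;  (-2·δy/y)² = (-2×0.0980)² = 0.0384;  (-1·δu/u)² = (-1×0.00715)² = 5.12e-05;  (1·δp/p)² = (1×0.0877)² = 0.00768
δQ/Q = √(0.0566) = 0.238
Q = 30.1, so δQ = 0.238 × 30.1 = 7.16.

7.16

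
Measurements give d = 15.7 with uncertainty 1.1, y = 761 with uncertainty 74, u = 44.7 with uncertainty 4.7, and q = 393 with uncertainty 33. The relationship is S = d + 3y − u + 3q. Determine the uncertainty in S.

243

For a sum/difference, combine absolute errors in quadrature:
  (δd)² = 1.21;  (3·δy)² = 49300;  (δu)² = 22.1;  (3·δq)² = 9800
δS = √(59100) = 243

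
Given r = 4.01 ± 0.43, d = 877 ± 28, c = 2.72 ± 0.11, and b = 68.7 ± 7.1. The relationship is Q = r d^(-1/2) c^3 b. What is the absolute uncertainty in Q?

36.1

Q is a product of powers, so relative uncertainties combine in quadrature:
  (1·δr/r)² = (1×0.107)² = 0.0115;  (−½·δd/d)² = (-0.5×0.0319)² = 0.000255;  (3·δc/c)² = (3×0.0404)² = 0.0147;  (1·δb/b)² = (1×0.103)² = 0.0107
δQ/Q = √(0.0372) = 0.193
Q = 187, so δQ = 0.193 × 187 = 36.1.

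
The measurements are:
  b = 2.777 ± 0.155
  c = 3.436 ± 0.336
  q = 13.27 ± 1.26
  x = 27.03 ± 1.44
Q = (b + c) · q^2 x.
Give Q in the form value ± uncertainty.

29570 ± 6090

Let u = b + c = 6.213. δu = √(δb² + δc²) = √(0.0240 + 0.113) = 0.370, so δu/u = 0.0596.
Q is then a monomial in u, q, x:
δQ/Q = √((δu/u)² + (2·δq/q)² + (1·δx/x)²) = √(0.00355 + 0.0361 + 0.00284) = 0.206
Q = 29570, so δQ = 0.206 × 29570 = 6090.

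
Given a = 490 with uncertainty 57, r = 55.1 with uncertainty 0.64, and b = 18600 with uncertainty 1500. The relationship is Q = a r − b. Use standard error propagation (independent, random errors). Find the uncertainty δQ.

3490

Let p = a·r = 27000. δp/p = √((1·δa/a)² + (1·δr/r)²) = √(0.0135 + 0.000135) = 0.117, so δp = 3160.
Q = p − b: δQ = √(δp² + δb²) = √(9.96e+06 + 2.25e+06) = 3490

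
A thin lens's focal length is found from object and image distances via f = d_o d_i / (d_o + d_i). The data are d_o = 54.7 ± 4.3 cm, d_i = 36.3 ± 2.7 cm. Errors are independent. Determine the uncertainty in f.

∂f/∂d_o = (d_i/(d_o+d_i))² = 0.159;  ∂f/∂d_i = (d_o/(d_o+d_i))² = 0.361
δf = √((∂f/∂d_o · δd_o)² + (∂f/∂d_i · δd_i)²) = √(0.468 + 0.952) = 1.19 cm

1.19 cm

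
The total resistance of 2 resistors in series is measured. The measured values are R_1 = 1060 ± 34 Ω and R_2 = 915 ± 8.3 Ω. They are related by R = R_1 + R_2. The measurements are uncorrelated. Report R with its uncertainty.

Sums and differences: (δR)² = Σ (cᵢ δxᵢ)².
  (δR_1)² = 1160;  (δR_2)² = 68.9
δR = √(1220) = 35.0 Ω
R = 1980 Ω.

1980 ± 35.0 Ω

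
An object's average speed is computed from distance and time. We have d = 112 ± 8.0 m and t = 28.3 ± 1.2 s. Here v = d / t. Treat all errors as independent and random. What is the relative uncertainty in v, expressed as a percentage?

v is a product of powers, so relative uncertainties combine in quadrature:
  (1·δd/d)² = (1×0.0714)² = 0.00510;  (-1·δt/t)² = (-1×0.0424)² = 0.00180
δv/v = √(0.00690) = 0.0831

8.31%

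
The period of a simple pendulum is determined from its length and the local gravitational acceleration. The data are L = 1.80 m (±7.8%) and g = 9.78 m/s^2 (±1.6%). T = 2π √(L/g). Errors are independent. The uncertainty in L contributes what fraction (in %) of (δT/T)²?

(δT/T)² = (½·δL/L)² + (−½·δg/g)²
  L term: (0.5×0.0780)² = 0.00152
  g term: (-0.5×0.0160)² = 6.4e-05
Total = 0.00159. Share from L = 0.00152/0.00159 = 0.960.

96.0%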